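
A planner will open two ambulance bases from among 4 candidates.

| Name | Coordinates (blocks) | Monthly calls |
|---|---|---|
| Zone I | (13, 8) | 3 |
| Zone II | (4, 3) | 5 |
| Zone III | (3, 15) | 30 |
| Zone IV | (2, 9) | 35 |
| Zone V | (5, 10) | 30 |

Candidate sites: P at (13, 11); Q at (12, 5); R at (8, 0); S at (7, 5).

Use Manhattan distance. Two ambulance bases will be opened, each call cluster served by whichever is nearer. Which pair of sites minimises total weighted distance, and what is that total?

{P, S}, total 979

Evaluate every pair (each demand assigned to the nearer of the two):
  {P, S}: total = 979
  {Q, S}: total = 982
  {R, S}: total = 997
  {P, R}: total = 1189
  {P, Q}: total = 1204
  {Q, R}: total = 1467
Best pair: {P, S} with total 979.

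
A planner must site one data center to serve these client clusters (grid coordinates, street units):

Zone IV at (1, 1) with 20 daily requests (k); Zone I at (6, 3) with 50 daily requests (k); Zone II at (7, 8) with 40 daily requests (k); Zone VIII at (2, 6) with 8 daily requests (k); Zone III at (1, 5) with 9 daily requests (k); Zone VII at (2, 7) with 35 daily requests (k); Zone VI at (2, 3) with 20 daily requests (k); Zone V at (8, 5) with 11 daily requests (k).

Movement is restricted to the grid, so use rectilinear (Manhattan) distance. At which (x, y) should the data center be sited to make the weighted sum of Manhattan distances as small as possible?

(6, 5)

Manhattan distance separates: Σwᵢ(|x−xᵢ|+|y−yᵢ|) = Σwᵢ|x−xᵢ| + Σwᵢ|y−yᵢ|, so x and y are optimised independently as 1-D weighted medians.
Total weight W = 193; half = 96.5.
x-coordinate, sorted with cumulative weight:
  x=1 (Zone IV, w=20) cum 20
  x=1 (Zone III, w=9) cum 29
  x=2 (Zone VIII, w=8) cum 37
  x=2 (Zone VII, w=35) cum 72
  x=2 (Zone VI, w=20) cum 92
  x=6 (Zone I, w=50) cum 142  ← median
  x=7 (Zone II, w=40) cum 182
  x=8 (Zone V, w=11) cum 193
⇒ x* = 6
y-coordinate, sorted with cumulative weight:
  y=1 (Zone IV, w=20) cum 20
  y=3 (Zone I, w=50) cum 70
  y=3 (Zone VI, w=20) cum 90
  y=5 (Zone III, w=9) cum 99  ← median
  y=5 (Zone V, w=11) cum 110
  y=6 (Zone VIII, w=8) cum 118
  y=7 (Zone VII, w=35) cum 153
  y=8 (Zone II, w=40) cum 193
⇒ y* = 5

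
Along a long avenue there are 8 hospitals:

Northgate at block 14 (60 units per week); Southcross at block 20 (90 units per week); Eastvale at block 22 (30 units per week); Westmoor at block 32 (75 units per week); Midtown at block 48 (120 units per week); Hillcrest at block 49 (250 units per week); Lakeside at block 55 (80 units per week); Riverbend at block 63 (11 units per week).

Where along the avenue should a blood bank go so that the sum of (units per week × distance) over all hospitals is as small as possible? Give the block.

For a sum of weighted absolute distances on a line, the optimum is the weighted median (not the mean). Total weight W = 716; half-weight = 358.
Sort by position and accumulate weight:
  block 14 (Northgate, w=60) → cum 60
  block 20 (Southcross, w=90) → cum 150
  block 22 (Eastvale, w=30) → cum 180
  block 32 (Westmoor, w=75) → cum 255
  block 48 (Midtown, w=120) → cum 375  ≥ 358 → median here
  block 49 (Hillcrest, w=250) → cum 625
  block 55 (Lakeside, w=80) → cum 705
  block 63 (Riverbend, w=11) → cum 716
Optimal location: block 48.

x = 48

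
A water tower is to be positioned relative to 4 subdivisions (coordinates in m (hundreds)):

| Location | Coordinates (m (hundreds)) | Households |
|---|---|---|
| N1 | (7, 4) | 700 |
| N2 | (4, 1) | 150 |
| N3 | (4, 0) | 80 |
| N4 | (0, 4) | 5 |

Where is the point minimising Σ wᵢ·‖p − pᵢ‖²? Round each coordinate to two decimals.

The minimiser of Σwᵢ‖p−pᵢ‖² is the weighted centroid p* = (Σwᵢpᵢ)/(Σwᵢ).
Σwᵢ = 935.
Σwᵢxᵢ = 700·7 + 150·4 + 80·4 + 5·0 = 5820.
Σwᵢyᵢ = 700·4 + 150·1 + 80·0 + 5·4 = 2970.
x* = 5820/935 = 6.22, y* = 2970/935 = 3.18.

(6.22, 3.18)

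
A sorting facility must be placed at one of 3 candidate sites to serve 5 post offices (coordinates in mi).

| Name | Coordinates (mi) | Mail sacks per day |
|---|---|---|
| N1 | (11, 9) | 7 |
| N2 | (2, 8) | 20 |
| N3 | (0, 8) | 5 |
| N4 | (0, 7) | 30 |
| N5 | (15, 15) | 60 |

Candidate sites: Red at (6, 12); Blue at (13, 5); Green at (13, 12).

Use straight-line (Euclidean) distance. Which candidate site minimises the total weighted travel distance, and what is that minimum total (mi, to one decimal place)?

Total weighted distance at each candidate:
  Red (6, 12): total = 993.5
  Blue (13, 5): total = 1332.5
  Green (13, 12): total = 961.5
Minimum is at Green with total 961.5 mi.

Green, total 961.5 mi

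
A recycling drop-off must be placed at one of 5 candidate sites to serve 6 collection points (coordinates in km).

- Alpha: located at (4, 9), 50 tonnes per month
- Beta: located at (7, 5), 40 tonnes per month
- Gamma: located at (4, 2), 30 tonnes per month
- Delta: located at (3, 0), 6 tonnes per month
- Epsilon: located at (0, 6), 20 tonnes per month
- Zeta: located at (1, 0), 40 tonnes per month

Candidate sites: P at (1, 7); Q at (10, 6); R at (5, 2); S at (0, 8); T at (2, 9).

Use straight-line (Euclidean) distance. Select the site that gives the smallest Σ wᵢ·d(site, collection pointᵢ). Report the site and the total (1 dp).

Total weighted distance at each candidate:
  P (1, 7): total = 960.2
  Q (10, 6): total = 1366.2
  R (5, 2): total = 851.7
  S (0, 8): total = 1140.9
  T (2, 9): total = 1063.2
Minimum is at R with total 851.7 km.

R, total 851.7 km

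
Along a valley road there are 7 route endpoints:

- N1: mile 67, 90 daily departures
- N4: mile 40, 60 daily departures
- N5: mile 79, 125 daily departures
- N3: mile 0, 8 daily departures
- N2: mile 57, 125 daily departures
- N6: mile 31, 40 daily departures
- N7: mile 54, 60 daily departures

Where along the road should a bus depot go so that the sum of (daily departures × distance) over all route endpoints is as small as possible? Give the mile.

x = 57

For a sum of weighted absolute distances on a line, the optimum is the weighted median (not the mean). Total weight W = 508; half-weight = 254.
Sort by position and accumulate weight:
  mile 0 (N3, w=8) → cum 8
  mile 31 (N6, w=40) → cum 48
  mile 40 (N4, w=60) → cum 108
  mile 54 (N7, w=60) → cum 168
  mile 57 (N2, w=125) → cum 293  ≥ 254 → median here
  mile 67 (N1, w=90) → cum 383
  mile 79 (N5, w=125) → cum 508
Optimal location: mile 57.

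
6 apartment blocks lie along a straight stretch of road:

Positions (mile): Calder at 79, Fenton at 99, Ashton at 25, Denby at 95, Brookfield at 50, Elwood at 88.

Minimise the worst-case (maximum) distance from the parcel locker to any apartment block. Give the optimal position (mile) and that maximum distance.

location 62, max distance 37

The 1-center on a line is the midpoint of the two extreme points: leftmost at 25, rightmost at 99.
Optimal location = (25 + 99)/2 = 62; maximum distance = (99 − 25)/2 = 37.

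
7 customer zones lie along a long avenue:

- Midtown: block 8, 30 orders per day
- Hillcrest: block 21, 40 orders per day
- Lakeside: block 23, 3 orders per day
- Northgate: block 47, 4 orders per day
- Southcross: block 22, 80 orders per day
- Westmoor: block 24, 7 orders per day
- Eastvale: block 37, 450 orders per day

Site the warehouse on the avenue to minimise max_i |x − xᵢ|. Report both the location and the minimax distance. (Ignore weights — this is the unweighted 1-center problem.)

The 1-center on a line is the midpoint of the two extreme points: leftmost at 8, rightmost at 47.
Optimal location = (8 + 47)/2 = 27.5; maximum distance = (47 − 8)/2 = 19.5.

location 27.5, max distance 19.5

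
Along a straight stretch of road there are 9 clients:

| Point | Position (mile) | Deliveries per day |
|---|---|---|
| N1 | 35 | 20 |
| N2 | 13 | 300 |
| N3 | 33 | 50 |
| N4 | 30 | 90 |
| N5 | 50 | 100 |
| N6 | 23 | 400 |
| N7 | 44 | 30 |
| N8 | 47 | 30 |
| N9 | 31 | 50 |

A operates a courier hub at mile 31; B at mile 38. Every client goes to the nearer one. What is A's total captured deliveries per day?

890

The indifferent point is the midpoint (31+38)/2 = 34.5; clients left of it (closer to A at 31) go to A, those right go to B.
  N2 at 13 (w=300) → A
  N6 at 23 (w=400) → A
  N4 at 30 (w=90) → A
  N9 at 31 (w=50) → A
  N3 at 33 (w=50) → A
  N1 at 35 (w=20) → B
  N7 at 44 (w=30) → B
  N8 at 47 (w=30) → B
  N5 at 50 (w=100) → B
A captures 890; B captures 180.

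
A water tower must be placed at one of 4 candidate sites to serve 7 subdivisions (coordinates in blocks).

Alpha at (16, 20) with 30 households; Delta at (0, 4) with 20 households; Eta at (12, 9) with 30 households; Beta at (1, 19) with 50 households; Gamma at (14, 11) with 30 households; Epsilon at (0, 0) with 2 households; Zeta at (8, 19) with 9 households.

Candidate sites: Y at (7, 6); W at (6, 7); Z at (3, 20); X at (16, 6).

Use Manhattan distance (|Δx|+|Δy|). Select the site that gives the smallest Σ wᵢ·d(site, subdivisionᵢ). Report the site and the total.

Z, total 2220 blocks

Total weighted distance at each candidate:
  Y (7, 6): total = 2572
  W (6, 7): total = 2472
  Z (3, 20): total = 2220
  X (16, 6): total = 2833
Minimum is at Z with total 2220 blocks.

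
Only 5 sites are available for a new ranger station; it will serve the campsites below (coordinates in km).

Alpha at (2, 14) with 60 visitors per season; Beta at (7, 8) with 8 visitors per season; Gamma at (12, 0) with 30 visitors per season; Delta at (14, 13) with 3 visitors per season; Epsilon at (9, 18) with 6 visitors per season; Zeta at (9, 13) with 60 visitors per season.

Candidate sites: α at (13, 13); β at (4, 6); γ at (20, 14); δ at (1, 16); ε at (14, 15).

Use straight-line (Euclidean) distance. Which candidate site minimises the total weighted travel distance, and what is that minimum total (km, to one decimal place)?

Total weighted distance at each candidate:
  α (13, 13): total = 1397.8
  β (4, 6): total = 1454.4
  γ (20, 14): total = 2429.5
  δ (1, 16): total = 1398.8
  ε (14, 15): total = 1619.8
Minimum is at α with total 1397.8 km.

α, total 1397.8 km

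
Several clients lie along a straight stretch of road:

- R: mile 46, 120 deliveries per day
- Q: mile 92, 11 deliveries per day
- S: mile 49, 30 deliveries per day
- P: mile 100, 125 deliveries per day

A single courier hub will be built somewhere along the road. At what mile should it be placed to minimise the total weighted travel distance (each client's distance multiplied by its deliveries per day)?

x = 49

For a sum of weighted absolute distances on a line, the optimum is the weighted median (not the mean). Total weight W = 286; half-weight = 143.
Sort by position and accumulate weight:
  mile 46 (R, w=120) → cum 120
  mile 49 (S, w=30) → cum 150  ≥ 143 → median here
  mile 92 (Q, w=11) → cum 161
  mile 100 (P, w=125) → cum 286
Optimal location: mile 49.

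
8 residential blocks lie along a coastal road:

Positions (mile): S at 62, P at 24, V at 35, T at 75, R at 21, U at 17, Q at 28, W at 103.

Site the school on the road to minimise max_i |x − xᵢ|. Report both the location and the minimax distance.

location 60, max distance 43

The 1-center on a line is the midpoint of the two extreme points: leftmost at 17, rightmost at 103.
Optimal location = (17 + 103)/2 = 60; maximum distance = (103 − 17)/2 = 43.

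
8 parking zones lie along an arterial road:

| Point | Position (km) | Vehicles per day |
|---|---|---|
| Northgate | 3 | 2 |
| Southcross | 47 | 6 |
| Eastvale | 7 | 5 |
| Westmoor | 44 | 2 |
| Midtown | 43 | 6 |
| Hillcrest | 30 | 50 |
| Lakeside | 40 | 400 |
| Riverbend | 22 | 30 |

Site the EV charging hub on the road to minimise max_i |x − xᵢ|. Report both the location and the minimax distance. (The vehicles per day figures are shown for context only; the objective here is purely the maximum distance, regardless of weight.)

The 1-center on a line is the midpoint of the two extreme points: leftmost at 3, rightmost at 47.
Optimal location = (3 + 47)/2 = 25; maximum distance = (47 − 3)/2 = 22.

location 25, max distance 22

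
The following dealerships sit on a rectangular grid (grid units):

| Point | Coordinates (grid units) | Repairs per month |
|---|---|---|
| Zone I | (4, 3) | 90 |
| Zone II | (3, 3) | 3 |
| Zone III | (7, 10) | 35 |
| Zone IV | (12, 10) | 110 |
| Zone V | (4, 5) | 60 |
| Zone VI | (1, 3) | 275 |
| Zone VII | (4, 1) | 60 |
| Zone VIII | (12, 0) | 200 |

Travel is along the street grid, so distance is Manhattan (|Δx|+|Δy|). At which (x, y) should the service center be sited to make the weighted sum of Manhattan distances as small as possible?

(4, 3)

Manhattan distance separates: Σwᵢ(|x−xᵢ|+|y−yᵢ|) = Σwᵢ|x−xᵢ| + Σwᵢ|y−yᵢ|, so x and y are optimised independently as 1-D weighted medians.
Total weight W = 833; half = 416.5.
x-coordinate, sorted with cumulative weight:
  x=1 (Zone VI, w=275) cum 275
  x=3 (Zone II, w=3) cum 278
  x=4 (Zone I, w=90) cum 368
  x=4 (Zone V, w=60) cum 428  ← median
  x=4 (Zone VII, w=60) cum 488
  x=7 (Zone III, w=35) cum 523
  x=12 (Zone IV, w=110) cum 633
  x=12 (Zone VIII, w=200) cum 833
⇒ x* = 4
y-coordinate, sorted with cumulative weight:
  y=0 (Zone VIII, w=200) cum 200
  y=1 (Zone VII, w=60) cum 260
  y=3 (Zone I, w=90) cum 350
  y=3 (Zone II, w=3) cum 353
  y=3 (Zone VI, w=275) cum 628  ← median
  y=5 (Zone V, w=60) cum 688
  y=10 (Zone III, w=35) cum 723
  y=10 (Zone IV, w=110) cum 833
⇒ y* = 3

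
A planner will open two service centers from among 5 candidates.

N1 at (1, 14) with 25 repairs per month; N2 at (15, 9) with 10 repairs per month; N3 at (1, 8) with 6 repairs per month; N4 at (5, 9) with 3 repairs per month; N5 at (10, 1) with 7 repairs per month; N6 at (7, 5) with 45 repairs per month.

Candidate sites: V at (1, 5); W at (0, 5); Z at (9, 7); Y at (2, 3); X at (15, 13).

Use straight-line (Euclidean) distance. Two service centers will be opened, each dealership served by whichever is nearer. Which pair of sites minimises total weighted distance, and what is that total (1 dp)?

{V, Z}, total 489.5

Evaluate every pair (each demand assigned to the nearer of the two):
  {V, Z}: total = 489.5
  {W, Z}: total = 491.9
  {Z, X}: total = 537.4
  {Z, Y}: total = 542.9
  {V, X}: total = 638.9
  {Y, X}: total = 666.9
  {W, X}: total = 695.0
  {V, Y}: total = 703.2
  {W, Y}: total = 707.8
  {V, W}: total = 744.5
Best pair: {V, Z} with total 489.5.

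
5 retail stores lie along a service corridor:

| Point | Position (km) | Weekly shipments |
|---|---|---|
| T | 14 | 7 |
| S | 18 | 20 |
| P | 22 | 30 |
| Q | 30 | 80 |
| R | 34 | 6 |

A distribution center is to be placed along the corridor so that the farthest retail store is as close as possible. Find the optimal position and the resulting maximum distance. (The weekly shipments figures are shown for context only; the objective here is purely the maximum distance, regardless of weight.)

location 24, max distance 10

The 1-center on a line is the midpoint of the two extreme points: leftmost at 14, rightmost at 34.
Optimal location = (14 + 34)/2 = 24; maximum distance = (34 − 14)/2 = 10.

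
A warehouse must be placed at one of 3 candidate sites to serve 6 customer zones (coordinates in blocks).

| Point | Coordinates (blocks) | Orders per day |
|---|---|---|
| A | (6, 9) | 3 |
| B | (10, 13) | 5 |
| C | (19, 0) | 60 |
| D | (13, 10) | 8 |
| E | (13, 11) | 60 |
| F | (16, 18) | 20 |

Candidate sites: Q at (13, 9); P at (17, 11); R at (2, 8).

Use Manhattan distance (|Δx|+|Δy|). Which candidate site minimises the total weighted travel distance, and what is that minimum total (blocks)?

Total weighted distance at each candidate:
  Q (13, 9): total = 1324
  P (17, 11): total = 1304
  R (2, 8): total = 3004
Minimum is at P with total 1304 blocks.

P, total 1304 blocks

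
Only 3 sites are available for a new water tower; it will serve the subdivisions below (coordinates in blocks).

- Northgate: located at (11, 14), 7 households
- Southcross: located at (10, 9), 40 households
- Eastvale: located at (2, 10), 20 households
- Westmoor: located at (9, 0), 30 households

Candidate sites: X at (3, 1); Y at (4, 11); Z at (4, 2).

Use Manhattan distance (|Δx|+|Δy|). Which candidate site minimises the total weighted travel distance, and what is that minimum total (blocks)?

Y, total 930 blocks

Total weighted distance at each candidate:
  X (3, 1): total = 1157
  Y (4, 11): total = 930
  Z (4, 2): total = 1063
Minimum is at Y with total 930 blocks.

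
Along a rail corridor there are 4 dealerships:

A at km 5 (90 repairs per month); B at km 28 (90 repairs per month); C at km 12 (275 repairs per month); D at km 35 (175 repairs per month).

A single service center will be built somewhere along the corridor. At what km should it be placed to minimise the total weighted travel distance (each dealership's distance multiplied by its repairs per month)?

For a sum of weighted absolute distances on a line, the optimum is the weighted median (not the mean). Total weight W = 630; half-weight = 315.
Sort by position and accumulate weight:
  km 5 (A, w=90) → cum 90
  km 12 (C, w=275) → cum 365  ≥ 315 → median here
  km 28 (B, w=90) → cum 455
  km 35 (D, w=175) → cum 630
Optimal location: km 12.

x = 12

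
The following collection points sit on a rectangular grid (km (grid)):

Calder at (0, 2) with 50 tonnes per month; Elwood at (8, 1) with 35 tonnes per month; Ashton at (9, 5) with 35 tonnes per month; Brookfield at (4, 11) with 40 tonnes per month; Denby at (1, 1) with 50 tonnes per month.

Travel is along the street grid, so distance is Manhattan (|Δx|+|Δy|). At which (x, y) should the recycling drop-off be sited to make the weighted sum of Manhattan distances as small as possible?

Manhattan distance separates: Σwᵢ(|x−xᵢ|+|y−yᵢ|) = Σwᵢ|x−xᵢ| + Σwᵢ|y−yᵢ|, so x and y are optimised independently as 1-D weighted medians.
Total weight W = 210; half = 105.
x-coordinate, sorted with cumulative weight:
  x=0 (Calder, w=50) cum 50
  x=1 (Denby, w=50) cum 100
  x=4 (Brookfield, w=40) cum 140  ← median
  x=8 (Elwood, w=35) cum 175
  x=9 (Ashton, w=35) cum 210
⇒ x* = 4
y-coordinate, sorted with cumulative weight:
  y=1 (Elwood, w=35) cum 35
  y=1 (Denby, w=50) cum 85
  y=2 (Calder, w=50) cum 135  ← median
  y=5 (Ashton, w=35) cum 170
  y=11 (Brookfield, w=40) cum 210
⇒ y* = 2

(4, 2)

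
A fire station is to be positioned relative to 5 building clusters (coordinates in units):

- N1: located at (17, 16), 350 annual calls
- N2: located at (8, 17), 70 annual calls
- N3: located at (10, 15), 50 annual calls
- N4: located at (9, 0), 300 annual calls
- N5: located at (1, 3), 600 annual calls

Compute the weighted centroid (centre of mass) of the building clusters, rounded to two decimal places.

The minimiser of Σwᵢ‖p−pᵢ‖² is the weighted centroid p* = (Σwᵢpᵢ)/(Σwᵢ).
Σwᵢ = 1370.
Σwᵢxᵢ = 350·17 + 70·8 + 50·10 + 300·9 + 600·1 = 10310.
Σwᵢyᵢ = 350·16 + 70·17 + 50·15 + 300·0 + 600·3 = 9340.
x* = 10310/1370 = 7.53, y* = 9340/1370 = 6.82.

(7.53, 6.82)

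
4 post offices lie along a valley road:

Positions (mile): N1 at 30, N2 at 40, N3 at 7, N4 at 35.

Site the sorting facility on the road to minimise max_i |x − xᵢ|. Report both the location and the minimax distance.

location 23.5, max distance 16.5

The 1-center on a line is the midpoint of the two extreme points: leftmost at 7, rightmost at 40.
Optimal location = (7 + 40)/2 = 23.5; maximum distance = (40 − 7)/2 = 16.5.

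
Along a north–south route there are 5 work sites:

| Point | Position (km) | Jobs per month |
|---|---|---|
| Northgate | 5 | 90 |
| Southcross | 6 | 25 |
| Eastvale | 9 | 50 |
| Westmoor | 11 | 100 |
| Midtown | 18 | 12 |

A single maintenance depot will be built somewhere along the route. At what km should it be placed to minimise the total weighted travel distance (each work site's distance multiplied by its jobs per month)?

x = 9

For a sum of weighted absolute distances on a line, the optimum is the weighted median (not the mean). Total weight W = 277; half-weight = 138.5.
Sort by position and accumulate weight:
  km 5 (Northgate, w=90) → cum 90
  km 6 (Southcross, w=25) → cum 115
  km 9 (Eastvale, w=50) → cum 165  ≥ 138.5 → median here
  km 11 (Westmoor, w=100) → cum 265
  km 18 (Midtown, w=12) → cum 277
Optimal location: km 9.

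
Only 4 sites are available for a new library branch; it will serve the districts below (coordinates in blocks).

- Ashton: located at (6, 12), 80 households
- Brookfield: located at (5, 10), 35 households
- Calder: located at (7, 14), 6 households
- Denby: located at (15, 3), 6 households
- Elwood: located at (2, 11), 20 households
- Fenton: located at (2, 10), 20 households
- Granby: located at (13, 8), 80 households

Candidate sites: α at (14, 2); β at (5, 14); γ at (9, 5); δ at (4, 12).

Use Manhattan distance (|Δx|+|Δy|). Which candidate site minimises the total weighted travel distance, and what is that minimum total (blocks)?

δ, total 1595 blocks

Total weighted distance at each candidate:
  α (14, 2): total = 3541
  β (5, 14): total = 1898
  γ (9, 5): total = 2289
  δ (4, 12): total = 1595
Minimum is at δ with total 1595 blocks.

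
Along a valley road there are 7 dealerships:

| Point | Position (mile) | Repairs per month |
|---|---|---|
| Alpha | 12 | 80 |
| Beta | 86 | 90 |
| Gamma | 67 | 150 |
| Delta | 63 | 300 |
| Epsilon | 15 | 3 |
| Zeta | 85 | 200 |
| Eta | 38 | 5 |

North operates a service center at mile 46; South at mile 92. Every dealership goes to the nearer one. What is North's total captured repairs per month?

538

The indifferent point is the midpoint (46+92)/2 = 69; dealerships left of it (closer to North at 46) go to North, those right go to South.
  Alpha at 12 (w=80) → North
  Epsilon at 15 (w=3) → North
  Eta at 38 (w=5) → North
  Delta at 63 (w=300) → North
  Gamma at 67 (w=150) → North
  Zeta at 85 (w=200) → South
  Beta at 86 (w=90) → South
North captures 538; South captures 290.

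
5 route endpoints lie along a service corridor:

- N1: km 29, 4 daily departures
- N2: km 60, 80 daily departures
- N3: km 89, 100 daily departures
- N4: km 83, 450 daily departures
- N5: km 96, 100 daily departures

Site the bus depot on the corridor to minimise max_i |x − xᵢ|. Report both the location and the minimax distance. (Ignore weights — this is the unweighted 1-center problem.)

location 62.5, max distance 33.5

The 1-center on a line is the midpoint of the two extreme points: leftmost at 29, rightmost at 96.
Optimal location = (29 + 96)/2 = 62.5; maximum distance = (96 − 29)/2 = 33.5.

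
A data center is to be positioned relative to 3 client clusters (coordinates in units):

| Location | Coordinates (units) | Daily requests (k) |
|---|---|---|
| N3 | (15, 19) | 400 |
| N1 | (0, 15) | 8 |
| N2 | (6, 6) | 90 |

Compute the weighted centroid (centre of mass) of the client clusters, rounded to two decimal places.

(13.13, 16.59)

The minimiser of Σwᵢ‖p−pᵢ‖² is the weighted centroid p* = (Σwᵢpᵢ)/(Σwᵢ).
Σwᵢ = 498.
Σwᵢxᵢ = 400·15 + 8·0 + 90·6 = 6540.
Σwᵢyᵢ = 400·19 + 8·15 + 90·6 = 8260.
x* = 6540/498 = 13.13, y* = 8260/498 = 16.59.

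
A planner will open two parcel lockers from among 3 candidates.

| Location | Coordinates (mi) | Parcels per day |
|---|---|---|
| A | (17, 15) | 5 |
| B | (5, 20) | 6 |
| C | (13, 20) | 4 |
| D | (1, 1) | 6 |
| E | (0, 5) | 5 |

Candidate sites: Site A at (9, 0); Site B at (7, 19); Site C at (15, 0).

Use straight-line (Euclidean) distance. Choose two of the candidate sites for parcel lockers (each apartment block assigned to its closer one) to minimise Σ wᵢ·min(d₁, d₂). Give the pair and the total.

Evaluate every pair (each demand assigned to the nearer of the two):
  {Site A, Site B}: total = 191.5
  {Site B, Site C}: total = 254.1
  {Site A, Site C}: total = 378.3
Best pair: {Site A, Site B} with total 191.5.

{Site A, Site B}, total 191.5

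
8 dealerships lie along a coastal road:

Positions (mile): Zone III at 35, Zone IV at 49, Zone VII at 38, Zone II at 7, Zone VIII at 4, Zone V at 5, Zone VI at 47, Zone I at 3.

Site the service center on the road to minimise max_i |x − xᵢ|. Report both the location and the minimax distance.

The 1-center on a line is the midpoint of the two extreme points: leftmost at 3, rightmost at 49.
Optimal location = (3 + 49)/2 = 26; maximum distance = (49 − 3)/2 = 23.

location 26, max distance 23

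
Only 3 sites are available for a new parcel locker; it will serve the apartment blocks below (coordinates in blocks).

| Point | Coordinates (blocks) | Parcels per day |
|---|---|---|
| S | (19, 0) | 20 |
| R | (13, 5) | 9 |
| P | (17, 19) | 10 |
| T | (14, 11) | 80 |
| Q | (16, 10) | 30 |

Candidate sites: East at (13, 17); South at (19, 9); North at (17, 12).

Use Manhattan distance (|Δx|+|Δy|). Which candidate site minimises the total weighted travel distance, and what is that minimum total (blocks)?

Total weighted distance at each candidate:
  East (13, 17): total = 1488
  South (19, 9): total = 1070
  North (17, 12): total = 859
Minimum is at North with total 859 blocks.

North, total 859 blocks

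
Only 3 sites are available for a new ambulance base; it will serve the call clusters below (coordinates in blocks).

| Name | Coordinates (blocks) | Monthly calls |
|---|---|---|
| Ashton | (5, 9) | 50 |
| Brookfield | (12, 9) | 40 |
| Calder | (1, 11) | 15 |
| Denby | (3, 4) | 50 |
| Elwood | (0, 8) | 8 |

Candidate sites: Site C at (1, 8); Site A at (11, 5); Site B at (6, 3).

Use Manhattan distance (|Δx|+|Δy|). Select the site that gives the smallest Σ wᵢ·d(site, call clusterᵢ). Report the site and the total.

Site C, total 1083 blocks

Total weighted distance at each candidate:
  Site C (1, 8): total = 1083
  Site A (11, 5): total = 1502
  Site B (6, 3): total = 1313
Minimum is at Site C with total 1083 blocks.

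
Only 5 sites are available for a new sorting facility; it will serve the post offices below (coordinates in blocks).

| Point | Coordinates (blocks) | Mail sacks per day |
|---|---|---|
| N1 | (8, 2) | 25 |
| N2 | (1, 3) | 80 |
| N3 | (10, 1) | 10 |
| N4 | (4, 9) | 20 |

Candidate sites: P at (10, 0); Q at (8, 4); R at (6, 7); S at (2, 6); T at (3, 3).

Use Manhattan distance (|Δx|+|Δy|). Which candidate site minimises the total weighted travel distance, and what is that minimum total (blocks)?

Total weighted distance at each candidate:
  P (10, 0): total = 1370
  Q (8, 4): total = 920
  R (6, 7): total = 1075
  S (2, 6): total = 800
  T (3, 3): total = 540
Minimum is at T with total 540 blocks.

T, total 540 blocks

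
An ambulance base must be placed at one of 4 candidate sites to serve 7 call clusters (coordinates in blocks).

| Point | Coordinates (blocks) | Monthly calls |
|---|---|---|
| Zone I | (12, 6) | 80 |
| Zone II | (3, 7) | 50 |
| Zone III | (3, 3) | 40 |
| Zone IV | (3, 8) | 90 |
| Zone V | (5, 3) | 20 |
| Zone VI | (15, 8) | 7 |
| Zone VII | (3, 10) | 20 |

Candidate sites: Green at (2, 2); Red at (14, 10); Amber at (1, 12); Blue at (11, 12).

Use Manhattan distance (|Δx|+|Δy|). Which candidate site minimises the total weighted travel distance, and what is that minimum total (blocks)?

Total weighted distance at each candidate:
  Green (2, 2): total = 2523
  Red (14, 10): total = 3631
  Amber (1, 12): total = 3156
  Blue (11, 12): total = 3526
Minimum is at Green with total 2523 blocks.

Green, total 2523 blocks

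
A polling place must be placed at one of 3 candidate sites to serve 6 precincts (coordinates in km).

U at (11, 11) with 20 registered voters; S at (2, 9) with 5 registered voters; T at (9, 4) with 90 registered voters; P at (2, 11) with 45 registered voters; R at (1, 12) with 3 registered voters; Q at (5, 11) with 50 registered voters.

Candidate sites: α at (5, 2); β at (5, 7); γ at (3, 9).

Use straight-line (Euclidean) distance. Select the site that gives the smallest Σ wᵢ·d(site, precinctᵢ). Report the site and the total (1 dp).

Total weighted distance at each candidate:
  α (5, 2): total = 1566.1
  β (5, 7): total = 1056.5
  γ (3, 9): total = 1125.7
Minimum is at β with total 1056.5 km.

β, total 1056.5 km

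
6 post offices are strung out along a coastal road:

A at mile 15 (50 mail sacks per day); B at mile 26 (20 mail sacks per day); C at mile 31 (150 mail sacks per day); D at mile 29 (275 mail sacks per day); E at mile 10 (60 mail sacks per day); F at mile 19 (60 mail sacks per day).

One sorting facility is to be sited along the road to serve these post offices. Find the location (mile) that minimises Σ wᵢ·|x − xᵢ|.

x = 29

For a sum of weighted absolute distances on a line, the optimum is the weighted median (not the mean). Total weight W = 615; half-weight = 307.5.
Sort by position and accumulate weight:
  mile 10 (E, w=60) → cum 60
  mile 15 (A, w=50) → cum 110
  mile 19 (F, w=60) → cum 170
  mile 26 (B, w=20) → cum 190
  mile 29 (D, w=275) → cum 465  ≥ 307.5 → median here
  mile 31 (C, w=150) → cum 615
Optimal location: mile 29.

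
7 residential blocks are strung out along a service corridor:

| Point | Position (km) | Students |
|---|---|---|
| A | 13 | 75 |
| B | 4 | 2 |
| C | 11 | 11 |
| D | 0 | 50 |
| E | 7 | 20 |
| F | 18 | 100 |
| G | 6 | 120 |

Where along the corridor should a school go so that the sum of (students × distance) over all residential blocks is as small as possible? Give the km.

For a sum of weighted absolute distances on a line, the optimum is the weighted median (not the mean). Total weight W = 378; half-weight = 189.
Sort by position and accumulate weight:
  km 0 (D, w=50) → cum 50
  km 4 (B, w=2) → cum 52
  km 6 (G, w=120) → cum 172
  km 7 (E, w=20) → cum 192  ≥ 189 → median here
  km 11 (C, w=11) → cum 203
  km 13 (A, w=75) → cum 278
  km 18 (F, w=100) → cum 378
Optimal location: km 7.

x = 7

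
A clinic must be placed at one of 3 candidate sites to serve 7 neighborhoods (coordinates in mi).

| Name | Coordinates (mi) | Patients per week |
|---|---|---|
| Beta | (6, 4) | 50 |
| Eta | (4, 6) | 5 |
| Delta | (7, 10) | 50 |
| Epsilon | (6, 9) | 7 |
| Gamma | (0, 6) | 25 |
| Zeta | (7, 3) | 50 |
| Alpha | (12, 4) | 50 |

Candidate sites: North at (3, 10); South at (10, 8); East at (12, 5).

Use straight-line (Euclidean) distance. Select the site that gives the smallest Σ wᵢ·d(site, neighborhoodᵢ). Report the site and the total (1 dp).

South, total 1293.7 mi

Total weighted distance at each candidate:
  North (3, 10): total = 1647.1
  South (10, 8): total = 1293.7
  East (12, 5): total = 1368.8
Minimum is at South with total 1293.7 mi.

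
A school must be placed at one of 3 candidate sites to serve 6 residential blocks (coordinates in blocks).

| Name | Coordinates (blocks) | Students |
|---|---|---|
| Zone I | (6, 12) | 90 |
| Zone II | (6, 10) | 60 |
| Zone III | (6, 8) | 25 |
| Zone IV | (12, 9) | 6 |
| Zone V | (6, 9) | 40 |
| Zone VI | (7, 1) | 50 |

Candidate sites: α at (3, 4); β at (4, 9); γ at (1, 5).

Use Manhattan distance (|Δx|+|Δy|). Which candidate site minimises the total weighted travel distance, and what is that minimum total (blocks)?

Total weighted distance at each candidate:
  α (3, 4): total = 2459
  β (4, 9): total = 1383
  γ (1, 5): total = 2830
Minimum is at β with total 1383 blocks.

β, total 1383 blocks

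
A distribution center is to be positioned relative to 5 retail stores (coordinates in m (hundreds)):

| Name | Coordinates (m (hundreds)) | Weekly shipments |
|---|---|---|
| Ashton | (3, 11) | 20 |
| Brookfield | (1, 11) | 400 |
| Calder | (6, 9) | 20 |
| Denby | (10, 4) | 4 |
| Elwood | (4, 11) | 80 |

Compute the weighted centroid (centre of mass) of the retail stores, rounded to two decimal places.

(1.79, 10.87)

The minimiser of Σwᵢ‖p−pᵢ‖² is the weighted centroid p* = (Σwᵢpᵢ)/(Σwᵢ).
Σwᵢ = 524.
Σwᵢxᵢ = 20·3 + 400·1 + 20·6 + 4·10 + 80·4 = 940.
Σwᵢyᵢ = 20·11 + 400·11 + 20·9 + 4·4 + 80·11 = 5696.
x* = 940/524 = 1.79, y* = 5696/524 = 10.87.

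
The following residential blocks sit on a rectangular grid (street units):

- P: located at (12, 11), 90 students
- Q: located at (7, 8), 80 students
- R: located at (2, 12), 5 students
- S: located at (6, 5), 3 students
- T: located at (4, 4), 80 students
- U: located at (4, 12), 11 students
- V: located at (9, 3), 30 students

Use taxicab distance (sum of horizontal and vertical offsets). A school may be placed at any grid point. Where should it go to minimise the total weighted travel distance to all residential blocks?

(7, 8)

Manhattan distance separates: Σwᵢ(|x−xᵢ|+|y−yᵢ|) = Σwᵢ|x−xᵢ| + Σwᵢ|y−yᵢ|, so x and y are optimised independently as 1-D weighted medians.
Total weight W = 299; half = 149.5.
x-coordinate, sorted with cumulative weight:
  x=2 (R, w=5) cum 5
  x=4 (T, w=80) cum 85
  x=4 (U, w=11) cum 96
  x=6 (S, w=3) cum 99
  x=7 (Q, w=80) cum 179  ← median
  x=9 (V, w=30) cum 209
  x=12 (P, w=90) cum 299
⇒ x* = 7
y-coordinate, sorted with cumulative weight:
  y=3 (V, w=30) cum 30
  y=4 (T, w=80) cum 110
  y=5 (S, w=3) cum 113
  y=8 (Q, w=80) cum 193  ← median
  y=11 (P, w=90) cum 283
  y=12 (R, w=5) cum 288
  y=12 (U, w=11) cum 299
⇒ y* = 8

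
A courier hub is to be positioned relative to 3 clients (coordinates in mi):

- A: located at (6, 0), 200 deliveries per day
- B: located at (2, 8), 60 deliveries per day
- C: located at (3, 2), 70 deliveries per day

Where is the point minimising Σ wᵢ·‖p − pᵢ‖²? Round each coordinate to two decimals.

(4.64, 1.88)

The minimiser of Σwᵢ‖p−pᵢ‖² is the weighted centroid p* = (Σwᵢpᵢ)/(Σwᵢ).
Σwᵢ = 330.
Σwᵢxᵢ = 200·6 + 60·2 + 70·3 = 1530.
Σwᵢyᵢ = 200·0 + 60·8 + 70·2 = 620.
x* = 1530/330 = 4.64, y* = 620/330 = 1.88.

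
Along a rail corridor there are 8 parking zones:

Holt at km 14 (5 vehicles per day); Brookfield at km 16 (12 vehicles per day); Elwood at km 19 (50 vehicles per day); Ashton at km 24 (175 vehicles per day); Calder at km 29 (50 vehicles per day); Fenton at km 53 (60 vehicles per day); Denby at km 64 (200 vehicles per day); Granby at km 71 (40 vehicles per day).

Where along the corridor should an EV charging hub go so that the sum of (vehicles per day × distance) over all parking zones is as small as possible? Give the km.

For a sum of weighted absolute distances on a line, the optimum is the weighted median (not the mean). Total weight W = 592; half-weight = 296.
Sort by position and accumulate weight:
  km 14 (Holt, w=5) → cum 5
  km 16 (Brookfield, w=12) → cum 17
  km 19 (Elwood, w=50) → cum 67
  km 24 (Ashton, w=175) → cum 242
  km 29 (Calder, w=50) → cum 292
  km 53 (Fenton, w=60) → cum 352  ≥ 296 → median here
  km 64 (Denby, w=200) → cum 552
  km 71 (Granby, w=40) → cum 592
Optimal location: km 53.

x = 53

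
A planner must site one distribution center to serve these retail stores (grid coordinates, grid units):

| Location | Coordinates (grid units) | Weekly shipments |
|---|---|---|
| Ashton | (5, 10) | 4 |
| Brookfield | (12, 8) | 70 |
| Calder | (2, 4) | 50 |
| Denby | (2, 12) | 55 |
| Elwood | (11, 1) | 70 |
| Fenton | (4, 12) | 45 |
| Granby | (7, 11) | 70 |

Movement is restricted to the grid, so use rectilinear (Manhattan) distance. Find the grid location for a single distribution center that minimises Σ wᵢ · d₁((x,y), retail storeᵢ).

(7, 8)

Manhattan distance separates: Σwᵢ(|x−xᵢ|+|y−yᵢ|) = Σwᵢ|x−xᵢ| + Σwᵢ|y−yᵢ|, so x and y are optimised independently as 1-D weighted medians.
Total weight W = 364; half = 182.
x-coordinate, sorted with cumulative weight:
  x=2 (Calder, w=50) cum 50
  x=2 (Denby, w=55) cum 105
  x=4 (Fenton, w=45) cum 150
  x=5 (Ashton, w=4) cum 154
  x=7 (Granby, w=70) cum 224  ← median
  x=11 (Elwood, w=70) cum 294
  x=12 (Brookfield, w=70) cum 364
⇒ x* = 7
y-coordinate, sorted with cumulative weight:
  y=1 (Elwood, w=70) cum 70
  y=4 (Calder, w=50) cum 120
  y=8 (Brookfield, w=70) cum 190  ← median
  y=10 (Ashton, w=4) cum 194
  y=11 (Granby, w=70) cum 264
  y=12 (Denby, w=55) cum 319
  y=12 (Fenton, w=45) cum 364
⇒ y* = 8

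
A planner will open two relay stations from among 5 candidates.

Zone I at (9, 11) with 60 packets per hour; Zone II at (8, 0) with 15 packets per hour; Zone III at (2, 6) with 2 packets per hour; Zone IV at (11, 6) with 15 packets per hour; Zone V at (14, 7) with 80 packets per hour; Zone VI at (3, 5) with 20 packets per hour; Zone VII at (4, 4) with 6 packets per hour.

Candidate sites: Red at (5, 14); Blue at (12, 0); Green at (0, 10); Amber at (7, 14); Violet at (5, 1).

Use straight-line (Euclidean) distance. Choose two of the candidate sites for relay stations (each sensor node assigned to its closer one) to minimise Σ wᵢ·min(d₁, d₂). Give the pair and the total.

{Blue, Amber}, total 1219.5

Evaluate every pair (each demand assigned to the nearer of the two):
  {Blue, Amber}: total = 1219.5
  {Red, Blue}: total = 1288.8
  {Amber, Violet}: total = 1293.0
  {Blue, Green}: total = 1445.8
  {Red, Violet}: total = 1450.0
  {Blue, Violet}: total = 1487.4
  {Green, Amber}: total = 1503.4
  {Red, Amber}: total = 1614.8
  {Green, Violet}: total = 1690.6
  {Red, Green}: total = 1723.1
Best pair: {Blue, Amber} with total 1219.5.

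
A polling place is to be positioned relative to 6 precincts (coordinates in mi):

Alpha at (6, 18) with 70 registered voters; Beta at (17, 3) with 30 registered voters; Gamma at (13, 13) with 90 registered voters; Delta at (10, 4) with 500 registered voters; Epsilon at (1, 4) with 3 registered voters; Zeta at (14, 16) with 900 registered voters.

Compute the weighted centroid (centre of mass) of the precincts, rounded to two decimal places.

The minimiser of Σwᵢ‖p−pᵢ‖² is the weighted centroid p* = (Σwᵢpᵢ)/(Σwᵢ).
Σwᵢ = 1593.
Σwᵢxᵢ = 70·6 + 30·17 + 90·13 + 500·10 + 3·1 + 900·14 = 19703.
Σwᵢyᵢ = 70·18 + 30·3 + 90·13 + 500·4 + 3·4 + 900·16 = 18932.
x* = 19703/1593 = 12.37, y* = 18932/1593 = 11.88.

(12.37, 11.88)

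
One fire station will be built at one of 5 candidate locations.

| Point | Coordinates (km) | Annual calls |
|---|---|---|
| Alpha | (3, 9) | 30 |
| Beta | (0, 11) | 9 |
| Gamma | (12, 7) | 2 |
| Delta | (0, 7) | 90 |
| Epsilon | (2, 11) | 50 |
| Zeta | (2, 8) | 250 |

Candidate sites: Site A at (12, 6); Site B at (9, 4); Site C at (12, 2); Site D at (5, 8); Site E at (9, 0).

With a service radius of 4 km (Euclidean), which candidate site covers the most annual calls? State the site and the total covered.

Site D, covering 280

Coverage radius r = 4 km; a point is covered iff (Δx)²+(Δy)² ≤ 4² = 16.
  Site A (12, 6): covers {Gamma} → 2
  Site B (9, 4): covers {none} → 0
  Site C (12, 2): covers {none} → 0
  Site D (5, 8): covers {Alpha, Zeta} → 280
  Site E (9, 0): covers {none} → 0
Maximum coverage at Site D: 280 annual calls.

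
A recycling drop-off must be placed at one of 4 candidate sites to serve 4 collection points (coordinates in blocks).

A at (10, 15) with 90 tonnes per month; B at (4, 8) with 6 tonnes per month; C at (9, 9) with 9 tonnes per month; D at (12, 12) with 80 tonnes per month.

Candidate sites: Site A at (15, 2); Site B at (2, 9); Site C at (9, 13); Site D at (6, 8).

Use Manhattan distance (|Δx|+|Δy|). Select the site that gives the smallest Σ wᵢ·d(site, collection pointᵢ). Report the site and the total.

Site C, total 686 blocks

Total weighted distance at each candidate:
  Site A (15, 2): total = 2879
  Site B (2, 9): total = 2381
  Site C (9, 13): total = 686
  Site D (6, 8): total = 1838
Minimum is at Site C with total 686 blocks.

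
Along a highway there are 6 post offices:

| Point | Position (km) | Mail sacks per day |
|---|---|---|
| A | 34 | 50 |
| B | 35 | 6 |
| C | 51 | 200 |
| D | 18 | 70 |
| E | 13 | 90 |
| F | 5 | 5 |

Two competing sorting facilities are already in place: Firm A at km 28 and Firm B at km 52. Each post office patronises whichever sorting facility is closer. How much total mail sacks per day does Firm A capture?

The indifferent point is the midpoint (28+52)/2 = 40; post offices left of it (closer to Firm A at 28) go to Firm A, those right go to Firm B.
  F at 5 (w=5) → Firm A
  E at 13 (w=90) → Firm A
  D at 18 (w=70) → Firm A
  A at 34 (w=50) → Firm A
  B at 35 (w=6) → Firm A
  C at 51 (w=200) → Firm B
Firm A captures 221; Firm B captures 200.

221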